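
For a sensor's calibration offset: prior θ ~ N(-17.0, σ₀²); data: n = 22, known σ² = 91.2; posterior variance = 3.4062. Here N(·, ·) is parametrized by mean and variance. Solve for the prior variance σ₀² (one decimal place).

For the Normal–Normal model with known σ², precisions add: τ_n = τ₀ + n/σ².
So 1/σ₀² = 1/3.4062 − 22/91.2 = 0.293582 − 0.241228 = 0.052354.
Hence σ₀² = 1/0.052354 ≈ 19.1.

σ₀² = 19.1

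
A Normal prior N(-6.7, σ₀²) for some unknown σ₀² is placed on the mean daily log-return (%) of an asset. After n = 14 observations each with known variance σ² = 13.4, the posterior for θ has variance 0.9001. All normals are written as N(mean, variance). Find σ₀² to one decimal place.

σ₀² = 15.1

For the Normal–Normal model with known σ², precisions add: τ_n = τ₀ + n/σ².
So 1/σ₀² = 1/0.9001 − 14/13.4 = 1.110988 − 1.044776 = 0.066212.
Hence σ₀² = 1/0.066212 ≈ 15.1.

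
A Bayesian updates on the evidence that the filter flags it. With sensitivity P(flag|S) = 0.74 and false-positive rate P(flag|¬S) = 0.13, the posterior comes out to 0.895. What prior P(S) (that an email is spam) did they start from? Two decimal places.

P(S) = 0.60

Bayes' rule in odds form gives O(S|E) = O(S)·[P(E|S)/P(E|¬S)], hence O(S) = O(S|E)/LR.
Posterior odds = 0.895/(1−0.895) = 8.5238. LR = 0.74/0.13 = 5.6923.
Prior odds = 8.5238/5.6923 = 1.4974, so P(S) = 1.4974/(1+1.4974) ≈ 0.60.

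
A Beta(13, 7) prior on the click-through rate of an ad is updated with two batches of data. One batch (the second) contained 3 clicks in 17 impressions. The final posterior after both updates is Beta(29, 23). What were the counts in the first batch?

13 clicks and 2 non-clicks

Because Beta–binomial updating is additive in the counts, the combined data contributed (α_post−α_prior, β_post−β_prior) successes and failures.
Total across both batches: 29−13=16 clicks, 23−7=16 non-clicks.
Subtract the second batch: 16−3=13 clicks and 16−14=2 non-clicks.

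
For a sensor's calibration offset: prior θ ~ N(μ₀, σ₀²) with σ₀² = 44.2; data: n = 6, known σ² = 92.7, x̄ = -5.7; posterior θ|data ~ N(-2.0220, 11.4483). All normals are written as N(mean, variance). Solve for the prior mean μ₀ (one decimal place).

μ₀ = 8.5

The posterior mean is a precision-weighted average: μ_n = (τ₀μ₀ + τ_data·x̄)/(τ₀+τ_data), with τ₀=1/σ₀² and τ_data=n/σ².
Here τ₀ = 1/44.2 = 0.022624 and τ_data = 6/92.7 = 0.064725, so τ_n = 0.087349.
Rearranging for μ₀: μ₀ = (μ_n·τ_n − τ_data·x̄)/τ₀ = (-2.0220·0.087349 − 0.064725·-5.7) / 0.022624 = 0.192313/0.022624 ≈ 8.5.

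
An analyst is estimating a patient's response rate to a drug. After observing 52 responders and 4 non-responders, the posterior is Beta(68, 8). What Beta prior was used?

Beta is conjugate to the binomial likelihood: posterior = Beta(α+s, β+f).
Subtract the data counts: 68−52=16, 8−4=4.

Beta(16, 4)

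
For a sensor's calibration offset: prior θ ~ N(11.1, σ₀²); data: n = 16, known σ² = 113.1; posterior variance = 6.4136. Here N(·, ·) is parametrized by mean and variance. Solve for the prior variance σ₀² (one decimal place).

For the Normal–Normal model with known σ², precisions add: τ_n = τ₀ + n/σ².
So 1/σ₀² = 1/6.4136 − 16/113.1 = 0.155919 − 0.141468 = 0.014451.
Hence σ₀² = 1/0.014451 ≈ 69.2.

σ₀² = 69.2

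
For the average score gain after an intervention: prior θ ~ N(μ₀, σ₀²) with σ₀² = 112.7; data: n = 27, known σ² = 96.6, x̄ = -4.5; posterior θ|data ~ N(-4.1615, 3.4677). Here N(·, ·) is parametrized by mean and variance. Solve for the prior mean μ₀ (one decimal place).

The posterior mean is a precision-weighted average: μ_n = (τ₀μ₀ + τ_data·x̄)/(τ₀+τ_data), with τ₀=1/σ₀² and τ_data=n/σ².
Here τ₀ = 1/112.7 = 0.008873 and τ_data = 27/96.6 = 0.279503, so τ_n = 0.288376.
Rearranging for μ₀: μ₀ = (μ_n·τ_n − τ_data·x̄)/τ₀ = (-4.1615·0.288376 − 0.279503·-4.5) / 0.008873 = 0.057687/0.008873 ≈ 6.5.

μ₀ = 6.5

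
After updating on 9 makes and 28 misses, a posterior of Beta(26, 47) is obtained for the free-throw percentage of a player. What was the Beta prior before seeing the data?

Beta(17, 19)

Under Beta–binomial conjugacy the posterior parameters are (α+s, β+f).
So α = 26 − 9 = 17 and β = 47 − 28 = 19.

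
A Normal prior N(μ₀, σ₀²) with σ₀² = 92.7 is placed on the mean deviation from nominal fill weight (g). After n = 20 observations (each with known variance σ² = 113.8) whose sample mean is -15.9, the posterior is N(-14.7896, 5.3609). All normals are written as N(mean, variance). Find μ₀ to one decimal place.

With known observation variance, the Normal–Normal posterior has precision τ_n = τ₀ + n/σ² and mean μ_n = (τ₀μ₀ + (n/σ²)x̄)/τ_n.
Here τ₀ = 1/92.7 = 0.010787 and τ_data = 20/113.8 = 0.175747, so τ_n = 0.186534.
Rearranging for μ₀: μ₀ = (μ_n·τ_n − τ_data·x̄)/τ₀ = (-14.7896·0.186534 − 0.175747·-15.9) / 0.010787 = 0.035614/0.010787 ≈ 3.3.

μ₀ = 3.3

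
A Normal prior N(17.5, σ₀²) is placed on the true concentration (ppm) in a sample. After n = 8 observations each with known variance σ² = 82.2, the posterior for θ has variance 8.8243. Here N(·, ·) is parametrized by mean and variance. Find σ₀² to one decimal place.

Posterior precision equals prior precision plus data precision: 1/σ_n² = 1/σ₀² + n/σ².
So 1/σ₀² = 1/8.8243 − 8/82.2 = 0.113323 − 0.097324 = 0.015999.
Hence σ₀² = 1/0.015999 ≈ 62.5.

σ₀² = 62.5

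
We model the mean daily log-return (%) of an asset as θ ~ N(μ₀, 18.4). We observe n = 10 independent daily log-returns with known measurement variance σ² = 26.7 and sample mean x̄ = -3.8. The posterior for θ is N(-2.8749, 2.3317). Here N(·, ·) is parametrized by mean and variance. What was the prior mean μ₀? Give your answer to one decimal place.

μ₀ = 3.5

With known observation variance, the Normal–Normal posterior has precision τ_n = τ₀ + n/σ² and mean μ_n = (τ₀μ₀ + (n/σ²)x̄)/τ_n.
Here τ₀ = 1/18.4 = 0.054348 and τ_data = 10/26.7 = 0.374532, so τ_n = 0.428880.
Rearranging for μ₀: μ₀ = (μ_n·τ_n − τ_data·x̄)/τ₀ = (-2.8749·0.428880 − 0.374532·-3.8) / 0.054348 = 0.190234/0.054348 ≈ 3.5.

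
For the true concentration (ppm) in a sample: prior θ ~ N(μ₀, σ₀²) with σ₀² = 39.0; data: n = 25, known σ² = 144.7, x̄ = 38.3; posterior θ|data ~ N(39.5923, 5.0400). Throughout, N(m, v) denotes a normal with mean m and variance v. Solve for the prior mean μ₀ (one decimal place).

μ₀ = 48.3

With known observation variance, the Normal–Normal posterior has precision τ_n = τ₀ + n/σ² and mean μ_n = (τ₀μ₀ + (n/σ²)x̄)/τ_n.
Here τ₀ = 1/39.0 = 0.025641 and τ_data = 25/144.7 = 0.172771, so τ_n = 0.198412.
Rearranging for μ₀: μ₀ = (μ_n·τ_n − τ_data·x̄)/τ₀ = (39.5923·0.198412 − 0.172771·38.3) / 0.025641 = 1.238458/0.025641 ≈ 48.3.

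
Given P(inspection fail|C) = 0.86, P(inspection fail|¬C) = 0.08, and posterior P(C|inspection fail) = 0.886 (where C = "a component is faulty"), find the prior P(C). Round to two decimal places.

P(C) = 0.42

Bayes' rule in odds form gives O(C|E) = O(C)·[P(E|C)/P(E|¬C)], hence O(C) = O(C|E)/LR.
Posterior odds = 0.886/(1−0.886) = 7.7719. LR = 0.86/0.08 = 10.7500.
Prior odds = 7.7719/10.7500 = 0.7230, so P(C) = 0.7230/(1+0.7230) ≈ 0.42.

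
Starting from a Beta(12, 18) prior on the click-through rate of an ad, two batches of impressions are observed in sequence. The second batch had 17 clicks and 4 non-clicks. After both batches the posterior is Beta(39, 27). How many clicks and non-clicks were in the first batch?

Sequential conjugate updates are equivalent to a single update on the pooled data, so total successes = posterior α − prior α and total failures = posterior β − prior β.
Total across both batches: 39−12=27 clicks, 27−18=9 non-clicks.
Subtract the second batch: 27−17=10 clicks and 9−4=5 non-clicks.

10 clicks and 5 non-clicks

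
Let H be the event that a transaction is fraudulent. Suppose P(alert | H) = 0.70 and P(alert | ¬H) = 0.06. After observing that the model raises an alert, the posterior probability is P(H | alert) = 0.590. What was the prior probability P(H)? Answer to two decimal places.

P(H) = 0.11

In odds form, posterior odds = prior odds × likelihood ratio, so prior odds = posterior odds ÷ LR.
Posterior odds = 0.590/(1−0.590) = 1.4390. LR = 0.70/0.06 = 11.6667.
Prior odds = 1.4390/11.6667 = 0.1233, so P(H) = 0.1233/(1+0.1233) ≈ 0.11.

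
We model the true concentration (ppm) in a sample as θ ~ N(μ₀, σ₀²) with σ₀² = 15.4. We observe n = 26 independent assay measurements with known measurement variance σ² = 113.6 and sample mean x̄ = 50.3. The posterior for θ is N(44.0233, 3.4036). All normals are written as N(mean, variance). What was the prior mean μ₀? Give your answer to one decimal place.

With known observation variance, the Normal–Normal posterior has precision τ_n = τ₀ + n/σ² and mean μ_n = (τ₀μ₀ + (n/σ²)x̄)/τ_n.
Here τ₀ = 1/15.4 = 0.064935 and τ_data = 26/113.6 = 0.228873, so τ_n = 0.293808.
Rearranging for μ₀: μ₀ = (μ_n·τ_n − τ_data·x̄)/τ₀ = (44.0233·0.293808 − 0.228873·50.3) / 0.064935 = 1.422086/0.064935 ≈ 21.9.

μ₀ = 21.9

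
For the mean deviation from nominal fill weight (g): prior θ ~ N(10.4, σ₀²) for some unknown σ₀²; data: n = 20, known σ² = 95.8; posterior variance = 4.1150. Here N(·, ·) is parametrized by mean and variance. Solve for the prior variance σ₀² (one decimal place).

For the Normal–Normal model with known σ², precisions add: τ_n = τ₀ + n/σ².
So 1/σ₀² = 1/4.1150 − 20/95.8 = 0.243013 − 0.208768 = 0.034245.
Hence σ₀² = 1/0.034245 ≈ 29.2.

σ₀² = 29.2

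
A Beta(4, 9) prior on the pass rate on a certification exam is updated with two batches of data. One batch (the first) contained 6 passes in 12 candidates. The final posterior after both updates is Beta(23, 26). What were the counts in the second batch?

Sequential conjugate updates are equivalent to a single update on the pooled data, so total successes = posterior α − prior α and total failures = posterior β − prior β.
Total across both batches: 23−4=19 passes, 26−9=17 failures.
Subtract the first batch: 19−6=13 passes and 17−6=11 failures.

13 passes and 11 failures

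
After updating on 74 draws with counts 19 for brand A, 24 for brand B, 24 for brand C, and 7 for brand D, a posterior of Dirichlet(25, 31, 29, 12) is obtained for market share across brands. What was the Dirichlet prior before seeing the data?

For a Dirichlet(α) prior with multinomial counts c, the posterior is Dirichlet(α + c) componentwise.
Subtract each count from the matching posterior parameter: 25−19=6, 31−24=7, 29−24=5, 12−7=5.

Dirichlet(6, 7, 5, 5)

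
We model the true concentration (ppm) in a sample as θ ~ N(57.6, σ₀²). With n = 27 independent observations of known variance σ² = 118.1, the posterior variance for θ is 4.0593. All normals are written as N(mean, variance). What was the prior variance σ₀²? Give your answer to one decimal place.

σ₀² = 56.4

Posterior precision equals prior precision plus data precision: 1/σ_n² = 1/σ₀² + n/σ².
So 1/σ₀² = 1/4.0593 − 27/118.1 = 0.246348 − 0.228620 = 0.017728.
Hence σ₀² = 1/0.017728 ≈ 56.4.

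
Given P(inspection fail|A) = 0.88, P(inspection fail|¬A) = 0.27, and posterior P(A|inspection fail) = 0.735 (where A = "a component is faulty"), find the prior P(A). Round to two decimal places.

Bayes' rule in odds form gives O(A|E) = O(A)·[P(E|A)/P(E|¬A)], hence O(A) = O(A|E)/LR.
Posterior odds = 0.735/(1−0.735) = 2.7736. LR = 0.88/0.27 = 3.2593.
Prior odds = 2.7736/3.2593 = 0.8510, so P(A) = 0.8510/(1+0.8510) ≈ 0.46.

P(A) = 0.46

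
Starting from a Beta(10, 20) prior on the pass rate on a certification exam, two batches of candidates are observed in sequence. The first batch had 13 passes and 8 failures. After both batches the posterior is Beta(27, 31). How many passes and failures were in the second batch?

Sequential conjugate updates are equivalent to a single update on the pooled data, so total successes = posterior α − prior α and total failures = posterior β − prior β.
Total across both batches: 27−10=17 passes, 31−20=11 failures.
Subtract the first batch: 17−13=4 passes and 11−8=3 failures.

4 passes and 3 failures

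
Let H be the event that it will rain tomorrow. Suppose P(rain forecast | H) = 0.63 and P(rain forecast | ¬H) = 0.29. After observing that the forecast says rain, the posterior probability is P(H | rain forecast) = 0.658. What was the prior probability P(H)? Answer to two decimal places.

Bayes' rule in odds form gives O(H|E) = O(H)·[P(E|H)/P(E|¬H)], hence O(H) = O(H|E)/LR.
Posterior odds = 0.658/(1−0.658) = 1.9240. LR = 0.63/0.29 = 2.1724.
Prior odds = 1.9240/2.1724 = 0.8857, so P(H) = 0.8857/(1+0.8857) ≈ 0.47.

P(H) = 0.47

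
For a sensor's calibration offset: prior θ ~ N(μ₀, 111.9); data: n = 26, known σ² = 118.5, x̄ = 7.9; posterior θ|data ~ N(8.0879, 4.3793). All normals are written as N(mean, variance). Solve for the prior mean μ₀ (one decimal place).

μ₀ = 12.7

The posterior mean is a precision-weighted average: μ_n = (τ₀μ₀ + τ_data·x̄)/(τ₀+τ_data), with τ₀=1/σ₀² and τ_data=n/σ².
Here τ₀ = 1/111.9 = 0.008937 and τ_data = 26/118.5 = 0.219409, so τ_n = 0.228346.
Rearranging for μ₀: μ₀ = (μ_n·τ_n − τ_data·x̄)/τ₀ = (8.0879·0.228346 − 0.219409·7.9) / 0.008937 = 0.113509/0.008937 ≈ 12.7.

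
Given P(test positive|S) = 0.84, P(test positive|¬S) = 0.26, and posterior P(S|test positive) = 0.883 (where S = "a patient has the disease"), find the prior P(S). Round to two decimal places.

Bayes' rule in odds form gives O(S|E) = O(S)·[P(E|S)/P(E|¬S)], hence O(S) = O(S|E)/LR.
Posterior odds = 0.883/(1−0.883) = 7.5470. LR = 0.84/0.26 = 3.2308.
Prior odds = 7.5470/3.2308 = 2.3360, so P(S) = 2.3360/(1+2.3360) ≈ 0.70.

P(S) = 0.70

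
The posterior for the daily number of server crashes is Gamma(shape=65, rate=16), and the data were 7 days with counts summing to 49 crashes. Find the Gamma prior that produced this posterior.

Gamma–Poisson conjugacy: posterior shape = α + Σxᵢ, posterior rate = β + n.
So α = 65 − 49 = 16 and β = 16 − 7 = 9.

Gamma(shape=16, rate=9)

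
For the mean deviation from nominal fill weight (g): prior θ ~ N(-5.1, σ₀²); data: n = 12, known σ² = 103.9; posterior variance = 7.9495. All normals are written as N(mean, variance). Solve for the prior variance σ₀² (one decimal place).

Posterior precision equals prior precision plus data precision: 1/σ_n² = 1/σ₀² + n/σ².
So 1/σ₀² = 1/7.9495 − 12/103.9 = 0.125794 − 0.115496 = 0.010298.
Hence σ₀² = 1/0.010298 ≈ 97.1.

σ₀² = 97.1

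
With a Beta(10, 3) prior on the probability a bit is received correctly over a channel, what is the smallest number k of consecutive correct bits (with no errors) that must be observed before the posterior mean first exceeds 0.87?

After k correct bits and 0 errors the posterior is Beta(10+k, 3), with mean (10+k)/(10+3+k).
Set (10+k)/(13+k) > 0.87 and solve: k > (0.87·13 − 10)/(1 − 0.87) = 10.077.
The smallest integer exceeding 10.077 is 11, and checking k=11: (21)/(24) = 0.8750 > 0.87.

k = 11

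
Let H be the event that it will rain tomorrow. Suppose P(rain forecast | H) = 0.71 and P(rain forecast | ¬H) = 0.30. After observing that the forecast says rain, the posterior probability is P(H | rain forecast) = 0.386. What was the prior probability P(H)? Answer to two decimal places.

P(H) = 0.21

In odds form, posterior odds = prior odds × likelihood ratio, so prior odds = posterior odds ÷ LR.
Posterior odds = 0.386/(1−0.386) = 0.6287. LR = 0.71/0.30 = 2.3667.
Prior odds = 0.6287/2.3667 = 0.2656, so P(H) = 0.2656/(1+0.2656) ≈ 0.21.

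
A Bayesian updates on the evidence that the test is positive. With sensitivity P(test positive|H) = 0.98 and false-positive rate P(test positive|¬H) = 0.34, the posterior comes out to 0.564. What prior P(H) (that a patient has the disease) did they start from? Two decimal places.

In odds form, posterior odds = prior odds × likelihood ratio, so prior odds = posterior odds ÷ LR.
Posterior odds = 0.564/(1−0.564) = 1.2936. LR = 0.98/0.34 = 2.8824.
Prior odds = 1.2936/2.8824 = 0.4488, so P(H) = 0.4488/(1+0.4488) ≈ 0.31.

P(H) = 0.31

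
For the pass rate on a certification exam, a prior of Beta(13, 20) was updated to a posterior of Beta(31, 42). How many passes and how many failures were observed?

Under Beta–binomial conjugacy the posterior parameters are (α+s, β+f).
So s = 31 − 13 = 18 and f = 42 − 20 = 22.

18 passes and 22 failures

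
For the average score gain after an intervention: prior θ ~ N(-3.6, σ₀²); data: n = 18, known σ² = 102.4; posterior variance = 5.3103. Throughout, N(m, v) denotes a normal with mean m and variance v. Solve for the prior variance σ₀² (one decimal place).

For the Normal–Normal model with known σ², precisions add: τ_n = τ₀ + n/σ².
So 1/σ₀² = 1/5.3103 − 18/102.4 = 0.188313 − 0.175781 = 0.012532.
Hence σ₀² = 1/0.012532 ≈ 79.8.

σ₀² = 79.8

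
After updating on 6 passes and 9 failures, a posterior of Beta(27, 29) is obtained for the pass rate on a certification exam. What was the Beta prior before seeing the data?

Under Beta–binomial conjugacy the posterior parameters are (α+s, β+f).
So α = 27 − 6 = 21 and β = 29 − 9 = 20.

Beta(21, 20)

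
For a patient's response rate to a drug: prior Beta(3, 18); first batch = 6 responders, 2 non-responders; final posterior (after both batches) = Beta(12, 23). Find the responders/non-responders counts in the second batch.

Sequential conjugate updates are equivalent to a single update on the pooled data, so total successes = posterior α − prior α and total failures = posterior β − prior β.
Total across both batches: 12−3=9 responders, 23−18=5 non-responders.
Subtract the first batch: 9−6=3 responders and 5−2=3 non-responders.

3 responders and 3 non-responders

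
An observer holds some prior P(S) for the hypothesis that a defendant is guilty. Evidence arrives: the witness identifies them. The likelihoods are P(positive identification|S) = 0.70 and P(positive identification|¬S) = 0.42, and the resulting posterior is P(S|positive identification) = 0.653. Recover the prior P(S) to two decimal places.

P(S) = 0.53

In odds form, posterior odds = prior odds × likelihood ratio, so prior odds = posterior odds ÷ LR.
Posterior odds = 0.653/(1−0.653) = 1.8818. LR = 0.70/0.42 = 1.6667.
Prior odds = 1.8818/1.6667 = 1.1291, so P(S) = 1.1291/(1+1.1291) ≈ 0.53.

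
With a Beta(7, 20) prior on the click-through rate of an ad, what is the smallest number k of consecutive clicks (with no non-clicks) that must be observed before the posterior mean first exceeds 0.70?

k = 40

After k clicks and 0 non-clicks the posterior is Beta(7+k, 20), with mean (7+k)/(7+20+k).
Set (7+k)/(27+k) > 0.70 and solve: k > (0.70·27 − 7)/(1 − 0.70) = 39.667.
The smallest integer exceeding 39.667 is 40.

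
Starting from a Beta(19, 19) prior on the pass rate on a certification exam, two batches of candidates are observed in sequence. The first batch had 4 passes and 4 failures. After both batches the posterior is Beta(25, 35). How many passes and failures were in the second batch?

Sequential conjugate updates are equivalent to a single update on the pooled data, so total successes = posterior α − prior α and total failures = posterior β − prior β.
Total across both batches: 25−19=6 passes, 35−19=16 failures.
Subtract the first batch: 6−4=2 passes and 16−4=12 failures.

2 passes and 12 failures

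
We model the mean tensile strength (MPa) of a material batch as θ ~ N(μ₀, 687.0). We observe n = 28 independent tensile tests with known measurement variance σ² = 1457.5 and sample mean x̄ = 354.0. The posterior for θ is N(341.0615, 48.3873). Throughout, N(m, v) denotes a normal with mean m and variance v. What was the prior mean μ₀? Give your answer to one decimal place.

With known observation variance, the Normal–Normal posterior has precision τ_n = τ₀ + n/σ² and mean μ_n = (τ₀μ₀ + (n/σ²)x̄)/τ_n.
Here τ₀ = 1/687.0 = 0.001456 and τ_data = 28/1457.5 = 0.019211, so τ_n = 0.020667.
Rearranging for μ₀: μ₀ = (μ_n·τ_n − τ_data·x̄)/τ₀ = (341.0615·0.020667 − 0.019211·354.0) / 0.001456 = 0.248024/0.001456 ≈ 170.3.

μ₀ = 170.3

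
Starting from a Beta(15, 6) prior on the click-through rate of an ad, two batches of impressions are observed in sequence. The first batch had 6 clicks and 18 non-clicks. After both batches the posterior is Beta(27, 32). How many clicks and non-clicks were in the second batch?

6 clicks and 8 non-clicks

Because Beta–binomial updating is additive in the counts, the combined data contributed (α_post−α_prior, β_post−β_prior) successes and failures.
Total across both batches: 27−15=12 clicks, 32−6=26 non-clicks.
Subtract the first batch: 12−6=6 clicks and 26−18=8 non-clicks.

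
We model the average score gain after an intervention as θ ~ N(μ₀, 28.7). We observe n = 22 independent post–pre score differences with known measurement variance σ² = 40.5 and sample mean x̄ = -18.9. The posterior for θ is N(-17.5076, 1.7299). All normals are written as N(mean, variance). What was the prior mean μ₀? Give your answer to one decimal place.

μ₀ = 4.2

With known observation variance, the Normal–Normal posterior has precision τ_n = τ₀ + n/σ² and mean μ_n = (τ₀μ₀ + (n/σ²)x̄)/τ_n.
Here τ₀ = 1/28.7 = 0.034843 and τ_data = 22/40.5 = 0.543210, so τ_n = 0.578053.
Rearranging for μ₀: μ₀ = (μ_n·τ_n − τ_data·x̄)/τ₀ = (-17.5076·0.578053 − 0.543210·-18.9) / 0.034843 = 0.146348/0.034843 ≈ 4.2.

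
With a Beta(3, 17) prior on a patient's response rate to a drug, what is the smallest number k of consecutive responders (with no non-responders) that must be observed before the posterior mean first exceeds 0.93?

k = 223

After k responders and 0 non-responders the posterior is Beta(3+k, 17), with mean (3+k)/(3+17+k).
Set (3+k)/(20+k) > 0.93 and solve: k > (0.93·20 − 3)/(1 − 0.93) = 222.857.
The smallest integer exceeding 222.857 is 223.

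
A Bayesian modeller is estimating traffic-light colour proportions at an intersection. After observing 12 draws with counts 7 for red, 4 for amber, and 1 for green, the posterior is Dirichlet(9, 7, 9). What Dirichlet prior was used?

Dirichlet(2, 3, 8)

For a Dirichlet(α) prior with multinomial counts c, the posterior is Dirichlet(α + c) componentwise.
Subtract each count from the matching posterior parameter: 9−7=2, 7−4=3, 9−1=8.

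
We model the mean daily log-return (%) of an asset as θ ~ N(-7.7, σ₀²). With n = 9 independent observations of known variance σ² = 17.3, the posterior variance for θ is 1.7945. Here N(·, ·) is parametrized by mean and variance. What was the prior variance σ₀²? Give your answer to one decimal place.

σ₀² = 27.0

Posterior precision equals prior precision plus data precision: 1/σ_n² = 1/σ₀² + n/σ².
So 1/σ₀² = 1/1.7945 − 9/17.3 = 0.557258 − 0.520231 = 0.037027.
Hence σ₀² = 1/0.037027 ≈ 27.0.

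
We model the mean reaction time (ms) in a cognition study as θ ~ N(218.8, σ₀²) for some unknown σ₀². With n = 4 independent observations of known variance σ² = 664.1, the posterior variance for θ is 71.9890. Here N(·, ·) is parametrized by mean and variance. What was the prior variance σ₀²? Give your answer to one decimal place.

σ₀² = 127.1

For the Normal–Normal model with known σ², precisions add: τ_n = τ₀ + n/σ².
So 1/σ₀² = 1/71.9890 − 4/664.1 = 0.013891 − 0.006023 = 0.007868.
Hence σ₀² = 1/0.007868 ≈ 127.1.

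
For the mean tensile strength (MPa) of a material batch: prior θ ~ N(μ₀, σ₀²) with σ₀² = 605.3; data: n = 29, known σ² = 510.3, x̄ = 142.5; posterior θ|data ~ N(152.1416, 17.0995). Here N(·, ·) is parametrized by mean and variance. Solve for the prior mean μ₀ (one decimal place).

μ₀ = 483.8

With known observation variance, the Normal–Normal posterior has precision τ_n = τ₀ + n/σ² and mean μ_n = (τ₀μ₀ + (n/σ²)x̄)/τ_n.
Here τ₀ = 1/605.3 = 0.001652 and τ_data = 29/510.3 = 0.056829, so τ_n = 0.058481.
Rearranging for μ₀: μ₀ = (μ_n·τ_n − τ_data·x̄)/τ₀ = (152.1416·0.058481 − 0.056829·142.5) / 0.001652 = 0.799260/0.001652 ≈ 483.8.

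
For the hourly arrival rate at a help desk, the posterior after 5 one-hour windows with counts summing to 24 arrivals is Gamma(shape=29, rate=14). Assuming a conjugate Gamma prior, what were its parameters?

Gamma–Poisson conjugacy: posterior shape = α + Σxᵢ, posterior rate = β + n.
So α = 29 − 24 = 5 and β = 14 − 5 = 9.

Gamma(shape=5, rate=9)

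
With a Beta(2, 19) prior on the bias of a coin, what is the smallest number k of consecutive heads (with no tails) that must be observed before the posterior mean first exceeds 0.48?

After k heads and 0 tails the posterior is Beta(2+k, 19), with mean (2+k)/(2+19+k).
Set (2+k)/(21+k) > 0.48 and solve: k > (0.48·21 − 2)/(1 − 0.48) = 15.538.
The smallest integer exceeding 15.538 is 16, and checking k=16: (18)/(37) = 0.4865 > 0.48.

k = 16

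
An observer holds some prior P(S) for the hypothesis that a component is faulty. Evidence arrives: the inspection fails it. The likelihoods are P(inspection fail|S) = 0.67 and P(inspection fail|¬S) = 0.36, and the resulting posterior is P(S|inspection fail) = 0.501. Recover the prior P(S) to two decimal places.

In odds form, posterior odds = prior odds × likelihood ratio, so prior odds = posterior odds ÷ LR.
Posterior odds = 0.501/(1−0.501) = 1.0040. LR = 0.67/0.36 = 1.8611.
Prior odds = 1.0040/1.8611 = 0.5395, so P(S) = 0.5395/(1+0.5395) ≈ 0.35.

P(S) = 0.35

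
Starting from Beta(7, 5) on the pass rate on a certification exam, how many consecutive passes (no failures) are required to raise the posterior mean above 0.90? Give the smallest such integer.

After k passes and 0 failures the posterior is Beta(7+k, 5), with mean (7+k)/(7+5+k).
Set (7+k)/(12+k) > 0.90 and solve: k > (0.90·12 − 7)/(1 − 0.90) = 38.000.
The smallest integer exceeding 38.000 is 39.

k = 39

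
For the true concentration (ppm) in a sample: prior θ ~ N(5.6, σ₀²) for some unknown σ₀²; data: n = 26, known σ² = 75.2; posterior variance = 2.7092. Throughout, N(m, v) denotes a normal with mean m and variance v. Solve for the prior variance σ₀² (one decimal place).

For the Normal–Normal model with known σ², precisions add: τ_n = τ₀ + n/σ².
So 1/σ₀² = 1/2.7092 − 26/75.2 = 0.369113 − 0.345745 = 0.023368.
Hence σ₀² = 1/0.023368 ≈ 42.8.

σ₀² = 42.8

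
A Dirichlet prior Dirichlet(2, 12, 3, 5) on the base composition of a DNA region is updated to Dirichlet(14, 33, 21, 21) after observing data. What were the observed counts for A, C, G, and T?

For a Dirichlet(α) prior with multinomial counts c, the posterior is Dirichlet(α + c) componentwise.
Counts are posterior − prior componentwise: 14−2=12, 33−12=21, 21−3=18, 21−5=16.

counts (12, 21, 18, 16)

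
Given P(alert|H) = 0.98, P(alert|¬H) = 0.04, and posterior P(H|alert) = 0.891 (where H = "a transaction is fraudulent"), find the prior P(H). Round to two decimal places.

P(H) = 0.25

Bayes' rule in odds form gives O(H|E) = O(H)·[P(E|H)/P(E|¬H)], hence O(H) = O(H|E)/LR.
Posterior odds = 0.891/(1−0.891) = 8.1743. LR = 0.98/0.04 = 24.5000.
Prior odds = 8.1743/24.5000 = 0.3336, so P(H) = 0.3336/(1+0.3336) ≈ 0.25.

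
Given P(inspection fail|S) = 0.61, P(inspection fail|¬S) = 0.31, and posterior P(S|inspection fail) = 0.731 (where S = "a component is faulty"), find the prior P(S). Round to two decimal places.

P(S) = 0.58

Bayes' rule in odds form gives O(S|E) = O(S)·[P(E|S)/P(E|¬S)], hence O(S) = O(S|E)/LR.
Posterior odds = 0.731/(1−0.731) = 2.7175. LR = 0.61/0.31 = 1.9677.
Prior odds = 2.7175/1.9677 = 1.3811, so P(S) = 1.3811/(1+1.3811) ≈ 0.58.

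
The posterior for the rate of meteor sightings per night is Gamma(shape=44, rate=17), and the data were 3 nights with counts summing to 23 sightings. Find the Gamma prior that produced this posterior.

A Gamma(α, β) prior (rate parametrization) on a Poisson rate with n observations summing to S gives posterior Gamma(α+S, β+n).
So α = 44 − 23 = 21 and β = 17 − 3 = 14.

Gamma(shape=21, rate=14)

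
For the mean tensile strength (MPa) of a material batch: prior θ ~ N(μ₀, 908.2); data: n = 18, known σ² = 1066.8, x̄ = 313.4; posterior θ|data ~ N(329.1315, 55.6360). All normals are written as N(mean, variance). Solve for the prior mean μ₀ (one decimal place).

μ₀ = 570.2

With known observation variance, the Normal–Normal posterior has precision τ_n = τ₀ + n/σ² and mean μ_n = (τ₀μ₀ + (n/σ²)x̄)/τ_n.
Here τ₀ = 1/908.2 = 0.001101 and τ_data = 18/1066.8 = 0.016873, so τ_n = 0.017974.
Rearranging for μ₀: μ₀ = (μ_n·τ_n − τ_data·x̄)/τ₀ = (329.1315·0.017974 − 0.016873·313.4) / 0.001101 = 0.627811/0.001101 ≈ 570.2.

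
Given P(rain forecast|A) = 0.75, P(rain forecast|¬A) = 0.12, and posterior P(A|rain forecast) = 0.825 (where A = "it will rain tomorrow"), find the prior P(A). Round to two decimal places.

P(A) = 0.43

Bayes' rule in odds form gives O(A|E) = O(A)·[P(E|A)/P(E|¬A)], hence O(A) = O(A|E)/LR.
Posterior odds = 0.825/(1−0.825) = 4.7143. LR = 0.75/0.12 = 6.2500.
Prior odds = 4.7143/6.2500 = 0.7543, so P(A) = 0.7543/(1+0.7543) ≈ 0.43.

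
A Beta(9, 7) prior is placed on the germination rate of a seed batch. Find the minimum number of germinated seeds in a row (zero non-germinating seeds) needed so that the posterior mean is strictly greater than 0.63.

After k germinated seeds and 0 non-germinating seeds the posterior is Beta(9+k, 7), with mean (9+k)/(9+7+k).
Set (9+k)/(16+k) > 0.63 and solve: k > (0.63·16 − 9)/(1 − 0.63) = 2.919.
The smallest integer exceeding 2.919 is 3.

k = 3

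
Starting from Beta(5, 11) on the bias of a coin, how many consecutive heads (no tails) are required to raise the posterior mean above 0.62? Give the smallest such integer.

After k heads and 0 tails the posterior is Beta(5+k, 11), with mean (5+k)/(5+11+k).
Set (5+k)/(16+k) > 0.62 and solve: k > (0.62·16 − 5)/(1 − 0.62) = 12.947.
The smallest integer exceeding 12.947 is 13, and checking k=13: (18)/(29) = 0.6207 > 0.62.

k = 13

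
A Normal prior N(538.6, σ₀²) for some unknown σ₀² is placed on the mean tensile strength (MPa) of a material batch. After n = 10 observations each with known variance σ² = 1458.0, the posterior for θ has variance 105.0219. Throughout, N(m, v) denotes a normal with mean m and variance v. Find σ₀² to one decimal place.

σ₀² = 375.5

Posterior precision equals prior precision plus data precision: 1/σ_n² = 1/σ₀² + n/σ².
So 1/σ₀² = 1/105.0219 − 10/1458.0 = 0.009522 − 0.006859 = 0.002663.
Hence σ₀² = 1/0.002663 ≈ 375.5.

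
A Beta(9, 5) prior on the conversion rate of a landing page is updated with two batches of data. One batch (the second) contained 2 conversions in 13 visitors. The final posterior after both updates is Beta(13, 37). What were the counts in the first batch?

Sequential conjugate updates are equivalent to a single update on the pooled data, so total successes = posterior α − prior α and total failures = posterior β − prior β.
Total across both batches: 13−9=4 conversions, 37−5=32 bounces.
Subtract the second batch: 4−2=2 conversions and 32−11=21 bounces.

2 conversions and 21 bounces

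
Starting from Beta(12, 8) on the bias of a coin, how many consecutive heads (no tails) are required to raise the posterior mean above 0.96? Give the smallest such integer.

k = 181

After k heads and 0 tails the posterior is Beta(12+k, 8), with mean (12+k)/(12+8+k).
Set (12+k)/(20+k) > 0.96 and solve: k > (0.96·20 − 12)/(1 − 0.96) = 180.000.
The smallest integer exceeding 180.000 is 181.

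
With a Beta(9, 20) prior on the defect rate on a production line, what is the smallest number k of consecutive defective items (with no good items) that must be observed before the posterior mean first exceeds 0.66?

k = 30

After k defective items and 0 good items the posterior is Beta(9+k, 20), with mean (9+k)/(9+20+k).
Set (9+k)/(29+k) > 0.66 and solve: k > (0.66·29 − 9)/(1 − 0.66) = 29.824.
The smallest integer exceeding 29.824 is 30.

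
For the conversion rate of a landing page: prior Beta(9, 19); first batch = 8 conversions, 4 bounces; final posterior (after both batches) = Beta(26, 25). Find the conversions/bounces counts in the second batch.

Because Beta–binomial updating is additive in the counts, the combined data contributed (α_post−α_prior, β_post−β_prior) successes and failures.
Total across both batches: 26−9=17 conversions, 25−19=6 bounces.
Subtract the first batch: 17−8=9 conversions and 6−4=2 bounces.

9 conversions and 2 bounces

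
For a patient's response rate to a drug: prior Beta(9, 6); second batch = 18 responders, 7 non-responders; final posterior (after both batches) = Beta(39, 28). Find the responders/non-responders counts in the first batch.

Because Beta–binomial updating is additive in the counts, the combined data contributed (α_post−α_prior, β_post−β_prior) successes and failures.
Total across both batches: 39−9=30 responders, 28−6=22 non-responders.
Subtract the second batch: 30−18=12 responders and 22−7=15 non-responders.

12 responders and 15 non-responders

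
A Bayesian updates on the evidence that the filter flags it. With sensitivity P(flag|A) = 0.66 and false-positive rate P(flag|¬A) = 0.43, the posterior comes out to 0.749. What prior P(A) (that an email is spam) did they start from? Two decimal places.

P(A) = 0.66

Bayes' rule in odds form gives O(A|E) = O(A)·[P(E|A)/P(E|¬A)], hence O(A) = O(A|E)/LR.
Posterior odds = 0.749/(1−0.749) = 2.9841. LR = 0.66/0.43 = 1.5349.
Prior odds = 2.9841/1.5349 = 1.9442, so P(A) = 1.9442/(1+1.9442) ≈ 0.66.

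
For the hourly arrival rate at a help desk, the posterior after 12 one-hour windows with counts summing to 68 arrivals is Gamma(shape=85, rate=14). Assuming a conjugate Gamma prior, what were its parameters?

Gamma(shape=17, rate=2)

Gamma–Poisson conjugacy: posterior shape = α + Σxᵢ, posterior rate = β + n.
So α = 85 − 68 = 17 and β = 14 − 12 = 2.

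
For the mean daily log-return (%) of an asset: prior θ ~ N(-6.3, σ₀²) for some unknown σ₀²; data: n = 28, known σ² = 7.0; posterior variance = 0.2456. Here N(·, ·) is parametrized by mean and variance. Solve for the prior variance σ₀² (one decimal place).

For the Normal–Normal model with known σ², precisions add: τ_n = τ₀ + n/σ².
So 1/σ₀² = 1/0.2456 − 28/7.0 = 4.071661 − 4.000000 = 0.071661.
Hence σ₀² = 1/0.071661 ≈ 14.0.

σ₀² = 14.0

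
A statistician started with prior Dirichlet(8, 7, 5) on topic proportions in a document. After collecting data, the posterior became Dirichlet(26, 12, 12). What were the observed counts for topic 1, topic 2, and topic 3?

For a Dirichlet(α) prior with multinomial counts c, the posterior is Dirichlet(α + c) componentwise.
Counts are posterior − prior componentwise: 26−8=18, 12−7=5, 12−5=7.

counts (18, 5, 7)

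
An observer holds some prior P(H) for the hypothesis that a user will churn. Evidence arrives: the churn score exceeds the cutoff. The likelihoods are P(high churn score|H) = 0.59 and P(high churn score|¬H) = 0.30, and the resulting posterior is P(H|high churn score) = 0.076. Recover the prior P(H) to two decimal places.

Bayes' rule in odds form gives O(H|E) = O(H)·[P(E|H)/P(E|¬H)], hence O(H) = O(H|E)/LR.
Posterior odds = 0.076/(1−0.076) = 0.0823. LR = 0.59/0.30 = 1.9667.
Prior odds = 0.0823/1.9667 = 0.0418, so P(H) = 0.0418/(1+0.0418) ≈ 0.04.

P(H) = 0.04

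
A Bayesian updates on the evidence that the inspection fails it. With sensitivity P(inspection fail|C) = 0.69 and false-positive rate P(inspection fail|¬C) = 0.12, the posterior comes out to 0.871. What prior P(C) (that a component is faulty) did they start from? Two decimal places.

P(C) = 0.54

In odds form, posterior odds = prior odds × likelihood ratio, so prior odds = posterior odds ÷ LR.
Posterior odds = 0.871/(1−0.871) = 6.7519. LR = 0.69/0.12 = 5.7500.
Prior odds = 6.7519/5.7500 = 1.1742, so P(C) = 1.1742/(1+1.1742) ≈ 0.54.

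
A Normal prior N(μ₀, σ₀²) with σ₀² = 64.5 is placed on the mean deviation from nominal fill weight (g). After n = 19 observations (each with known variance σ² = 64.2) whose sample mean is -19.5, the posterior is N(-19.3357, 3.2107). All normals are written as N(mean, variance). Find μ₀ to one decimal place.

μ₀ = -16.2

The posterior mean is a precision-weighted average: μ_n = (τ₀μ₀ + τ_data·x̄)/(τ₀+τ_data), with τ₀=1/σ₀² and τ_data=n/σ².
Here τ₀ = 1/64.5 = 0.015504 and τ_data = 19/64.2 = 0.295950, so τ_n = 0.311454.
Rearranging for μ₀: μ₀ = (μ_n·τ_n − τ_data·x̄)/τ₀ = (-19.3357·0.311454 − 0.295950·-19.5) / 0.015504 = -0.251156/0.015504 ≈ -16.2.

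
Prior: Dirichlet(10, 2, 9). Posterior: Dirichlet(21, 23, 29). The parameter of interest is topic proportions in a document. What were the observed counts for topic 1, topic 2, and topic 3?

For a Dirichlet(α) prior with multinomial counts c, the posterior is Dirichlet(α + c) componentwise.
Counts are posterior − prior componentwise: 21−10=11, 23−2=21, 29−9=20.

counts (11, 21, 20)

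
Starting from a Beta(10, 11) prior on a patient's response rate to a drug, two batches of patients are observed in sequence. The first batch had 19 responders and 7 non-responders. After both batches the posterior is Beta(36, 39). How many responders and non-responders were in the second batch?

Because Beta–binomial updating is additive in the counts, the combined data contributed (α_post−α_prior, β_post−β_prior) successes and failures.
Total across both batches: 36−10=26 responders, 39−11=28 non-responders.
Subtract the first batch: 26−19=7 responders and 28−7=21 non-responders.

7 responders and 21 non-responders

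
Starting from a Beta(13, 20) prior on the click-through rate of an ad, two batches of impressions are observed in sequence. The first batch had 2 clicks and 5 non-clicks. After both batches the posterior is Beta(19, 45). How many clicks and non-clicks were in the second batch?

4 clicks and 20 non-clicks

Sequential conjugate updates are equivalent to a single update on the pooled data, so total successes = posterior α − prior α and total failures = posterior β − prior β.
Total across both batches: 19−13=6 clicks, 45−20=25 non-clicks.
Subtract the first batch: 6−2=4 clicks and 25−5=20 non-clicks.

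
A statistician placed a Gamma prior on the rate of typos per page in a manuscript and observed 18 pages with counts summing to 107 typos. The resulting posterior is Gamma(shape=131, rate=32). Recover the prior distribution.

Gamma–Poisson conjugacy: posterior shape = α + Σxᵢ, posterior rate = β + n.
So α = 131 − 107 = 24 and β = 32 − 18 = 14.

Gamma(shape=24, rate=14)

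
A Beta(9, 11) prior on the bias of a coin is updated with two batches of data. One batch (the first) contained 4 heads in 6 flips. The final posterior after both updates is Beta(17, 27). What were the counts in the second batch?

Because Beta–binomial updating is additive in the counts, the combined data contributed (α_post−α_prior, β_post−β_prior) successes and failures.
Total across both batches: 17−9=8 heads, 27−11=16 tails.
Subtract the first batch: 8−4=4 heads and 16−2=14 tails.

4 heads and 14 tails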